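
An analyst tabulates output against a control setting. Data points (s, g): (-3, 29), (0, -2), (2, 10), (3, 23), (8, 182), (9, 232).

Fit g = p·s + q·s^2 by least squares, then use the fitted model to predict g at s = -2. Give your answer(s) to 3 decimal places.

ĝ = 13.725

Sums needed: Σs·s = 167, Σs·s^2 = 1249, Σs^2·s^2 = 10835.
And Σs·g = 3546, Σs^2·g = 30948.
So XᵀX·[p, q]ᵀ = Xᵀg: [[167, 1249]; [1249, 10835]]·[p, q]ᵀ = [3546, 30948]ᵀ.
Eliminating q: 10835·(row 1) − 1249·(row 2) gives 249444·p = 10835·3546 − 1249·30948 = -233142, so p = -2989/3198.
Then q = (30948 − 1249·(-2989/3198))/10835 = 9479/3198.
At s = -2: ĝ = (-2989/3198)·(-2) + (9479/3198)·(4) = 21947/1599.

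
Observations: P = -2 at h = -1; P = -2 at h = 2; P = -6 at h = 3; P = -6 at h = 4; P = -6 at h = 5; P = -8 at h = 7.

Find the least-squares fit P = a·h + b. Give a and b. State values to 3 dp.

From the data, Σh·h = 104, Σh = 20, Σ1 = 6.
Right-hand side: Σh·P = -130, ΣP = -30.
Eliminating b: 6·(row 1) − 20·(row 2) gives 224·a = 6·(-130) − 20·(-30) = -180, so a = -45/56.
Then b = ((-30) − 20·(-45/56))/6 = -65/28.

a = -0.804, b = -2.321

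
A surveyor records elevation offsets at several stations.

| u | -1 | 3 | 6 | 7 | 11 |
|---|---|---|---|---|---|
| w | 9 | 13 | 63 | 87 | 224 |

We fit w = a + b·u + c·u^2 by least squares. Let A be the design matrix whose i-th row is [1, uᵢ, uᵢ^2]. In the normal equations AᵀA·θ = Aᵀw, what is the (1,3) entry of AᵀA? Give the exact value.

216

Row 1 ↔ basis 1, column 3 ↔ basis u^2, so (AᵀA)_{1,3} = Σᵢ u^2 = (1)·(1) + (1)·(9) + (1)·(36) + (1)·(49) + (1)·(121) = 216.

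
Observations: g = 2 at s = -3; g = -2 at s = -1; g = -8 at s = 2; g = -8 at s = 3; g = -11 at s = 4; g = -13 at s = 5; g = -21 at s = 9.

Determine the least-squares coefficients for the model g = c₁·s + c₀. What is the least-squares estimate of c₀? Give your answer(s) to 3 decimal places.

c₀ = -3.589

Sums needed: Σs·s = 145, Σs = 19, Σ1 = 7.
And Σs·g = -342, Σg = -61.
So MᵀM·[c₁, c₀]ᵀ = Mᵀg: [[145, 19]; [19, 7]]·[c₁, c₀]ᵀ = [-342, -61]ᵀ.
Eliminating c₀: 7·(row 1) − 19·(row 2) gives 654·c₁ = 7·(-342) − 19·(-61) = -1235, so c₁ = -1235/654.
Then c₀ = ((-61) − 19·(-1235/654))/7 = -2347/654.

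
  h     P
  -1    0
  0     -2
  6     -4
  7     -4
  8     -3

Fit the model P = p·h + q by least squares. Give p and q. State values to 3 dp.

Entries of MᵀM: Σh·h = 150, Σh = 20, Σ1 = 5.
Right-hand side: Σh·P = -76, ΣP = -13.
Normal equations: [[150, 20]; [20, 5]]·[p, q]ᵀ = [-76, -13]ᵀ.
Determinant 150·5 − 20² = 350.
p = ((-76)·5 − 20·(-13))/350 = -12/35; q = (150·(-13) − 20·(-76))/350 = -43/35.

p = -0.343, q = -1.229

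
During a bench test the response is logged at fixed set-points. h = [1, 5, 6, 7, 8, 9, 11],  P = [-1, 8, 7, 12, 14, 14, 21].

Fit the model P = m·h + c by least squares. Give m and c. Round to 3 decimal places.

m = 2.123, c = -3.542

Sums needed: Σh·h = 377, Σh = 47, Σ1 = 7.
Right-hand side: Σh·P = 634, ΣP = 75.
Eliminating c: 7·(row 1) − 47·(row 2) gives 430·m = 7·634 − 47·75 = 913, so m = 913/430.
Then c = (75 − 47·(913/430))/7 = -1523/430.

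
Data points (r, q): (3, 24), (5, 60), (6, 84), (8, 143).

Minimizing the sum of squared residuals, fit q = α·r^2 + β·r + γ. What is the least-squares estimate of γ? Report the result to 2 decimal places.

γ = -1.44

Normal-equation sums: Σr^2·r^2 = 6098, Σr^2·r = 880, Σr^2 = 134, Σr·r = 134, Σr = 22, Σ1 = 4.
Right-hand side: Σr^2·q = 13892, Σr·q = 2020, Σq = 311.
Normal equations: [[6098, 880, 134]; [880, 134, 22]; [134, 22, 4]]·[α, β, γ]ᵀ = [13892, 2020, 311]ᵀ.
Inverting the 3×3 Gram matrix, [α, β, γ]ᵀ = [23/12, 425/156, -75/52]ᵀ.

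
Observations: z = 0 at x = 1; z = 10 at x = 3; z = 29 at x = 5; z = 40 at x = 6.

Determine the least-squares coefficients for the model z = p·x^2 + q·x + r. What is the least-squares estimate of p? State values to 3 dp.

Setting ∂/∂p … = 0 gives: 2003·p + 369·q + 71·r = 2255;  369·p + 71·q + 15·r = 415;  71·p + 15·q + 4·r = 79.
Row-reducing yields p = 753/796, q = 1163/796, r = -1003/398.

p = 0.946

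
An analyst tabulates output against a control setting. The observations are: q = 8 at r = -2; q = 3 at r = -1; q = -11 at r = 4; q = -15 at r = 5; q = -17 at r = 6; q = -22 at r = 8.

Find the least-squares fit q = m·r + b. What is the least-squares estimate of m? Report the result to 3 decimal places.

m = -2.975

Entries of XᵀX: Σr·r = 146, Σr = 20, Σ1 = 6.
And Σr·q = -416, Σq = -54.
Δ = 146·6 − 20² = 476.
m = ((-416)·6 − 20·(-54))/476 = -354/119; b = (146·(-54) − 20·(-416))/476 = 109/119.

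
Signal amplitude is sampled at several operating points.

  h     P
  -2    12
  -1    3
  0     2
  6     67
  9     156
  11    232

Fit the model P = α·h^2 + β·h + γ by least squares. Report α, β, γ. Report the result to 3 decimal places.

α = 1.997, β = -0.935, γ = 1.389

Entries of MᵀM: Σh^2·h^2 = 22515, Σh^2·h = 2267, Σh^2 = 243, Σh·h = 243, Σh = 23, Σ1 = 6.
Right-hand side: Σh^2·P = 43171, Σh·P = 4331, ΣP = 472.
Row-reducing yields α = 35683/17872, β = -16711/17872, γ = 6207/4468.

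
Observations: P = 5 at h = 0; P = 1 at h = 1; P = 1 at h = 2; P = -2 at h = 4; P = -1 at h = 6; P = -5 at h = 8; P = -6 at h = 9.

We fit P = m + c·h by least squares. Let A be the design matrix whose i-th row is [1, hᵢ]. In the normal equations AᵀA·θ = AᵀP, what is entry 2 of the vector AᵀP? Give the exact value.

-105

Entry 2 ↔ basis h, so (AᵀP)_{2} = Σᵢ (h)·Pᵢ = (0)·(5) + (1)·(1) + (2)·(1) + (4)·(-2) + (6)·(-1) + (8)·(-5) + (9)·(-6) = -105.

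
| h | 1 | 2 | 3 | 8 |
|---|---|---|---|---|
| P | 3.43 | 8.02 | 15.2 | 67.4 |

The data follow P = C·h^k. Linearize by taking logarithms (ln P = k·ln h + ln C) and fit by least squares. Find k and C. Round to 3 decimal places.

k = 1.445, C = 3.201

With ln Pᵢ as the transformed response and ln hᵢ as the regressor:
Σln h = 3.8712, Σ(ln h)² = 6.0115, Σln P = 10.2464, Σln h·ln P = 13.1885.
Equations: 6.0115·k + 3.8712·ln C = 13.1885;  3.8712·k + 4·ln C = 10.2464.
Solving (det = 9.0597): k = 1.44465, ln C = 1.16348, so C = exp(1.16348) = 3.20106.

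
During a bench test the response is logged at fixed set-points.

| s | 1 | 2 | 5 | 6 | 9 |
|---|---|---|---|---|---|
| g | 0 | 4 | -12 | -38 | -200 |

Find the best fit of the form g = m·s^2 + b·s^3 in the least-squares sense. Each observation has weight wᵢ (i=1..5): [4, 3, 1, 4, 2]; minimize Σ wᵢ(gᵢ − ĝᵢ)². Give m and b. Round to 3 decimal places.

m = 1.816, b = -0.476

Entries of MᵀWM: Σwᵢ·s^2·s^2 = 18983, Σwᵢ·s^2·s^3 = 152427, Σwᵢ·s^3·s^3 = 1265327.
And Σwᵢ·s^2·g = -38124, Σwᵢ·s^3·g = -325836.
So MᵀWM·[m, b]ᵀ = MᵀWg: [[18983, 152427]; [152427, 1265327]]·[m, b]ᵀ = [-38124, -325836]ᵀ.
Δ = 18983·1265327 − 152427² = 785712112.
m = ((-38124)·1265327 − 152427·(-325836))/785712112 = 2876769/1584097; b = (18983·(-325836) − 152427·(-38124))/785712112 = -23388615/49107007.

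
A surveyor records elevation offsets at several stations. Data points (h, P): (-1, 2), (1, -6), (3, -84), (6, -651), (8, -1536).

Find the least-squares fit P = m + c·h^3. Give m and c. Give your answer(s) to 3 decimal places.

The normal system MᵀM·[m, c]ᵀ = MᵀP is [[5, 755]; [755, 309531]]·[m, c]ᵀ = [-2275, -929324]ᵀ.
Δ = 5·309531 − 755² = 977630.
m = ((-2275)·309531 − 755·(-929324))/977630 = -508681/195526; c = (5·(-929324) − 755·(-2275))/977630 = -585799/195526.

m = -2.602, c = -2.996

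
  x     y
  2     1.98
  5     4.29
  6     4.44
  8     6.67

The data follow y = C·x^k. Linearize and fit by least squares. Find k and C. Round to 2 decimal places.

k = 0.84, C = 1.09

With ln yᵢ as the transformed response and ln xᵢ as the regressor:
Σln x = 6.1738, Σ(ln x)² = 10.6052, Σln y = 5.5277, Σln x·ln y = 9.4342.
Normal system: [[10.6052, 6.1738]; [6.1738, 4]]·[k, ln C]ᵀ = [9.4342, 5.5277]ᵀ.
Slope k = (n·Σln x·ln y − Σln x·Σln y)/(n·Σ(ln x)² − (Σln x)²) = (4·9.4342 − 6.1738·5.5277)/4.3053 = 0.83854; ln C = (Σln y − k·Σln x)/n = 0.08768, so C = exp(0.08768) = 1.09164.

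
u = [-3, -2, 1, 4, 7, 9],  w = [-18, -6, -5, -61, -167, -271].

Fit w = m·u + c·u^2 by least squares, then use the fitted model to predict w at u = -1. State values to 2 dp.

ŵ = -0.03

From the data, Σu·u = 160, Σu·u^2 = 1102, Σu^2·u^2 = 9316.
For Mᵀw: Σu·w = -3791, Σu^2·w = -31301.
Eliminating c: 9316·(row 1) − 1102·(row 2) gives 276156·m = 9316·(-3791) − 1102·(-31301) = -823254, so m = -137209/46026.
Then c = ((-31301) − 1102·(-137209/46026))/9316 = -138413/46026.
At u = -1: ŵ = (-137209/46026)·(-1) + (-138413/46026)·(1) = -602/23013.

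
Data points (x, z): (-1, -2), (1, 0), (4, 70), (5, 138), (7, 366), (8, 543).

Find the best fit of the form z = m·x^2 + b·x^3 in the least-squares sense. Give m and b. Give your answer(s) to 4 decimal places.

m = 0.4154, b = 1.0086

From the data, Σx^2·x^2 = 7380, Σx^2·x^3 = 53724, Σx^3·x^3 = 399516.
Moment sums: Σx^2·z = 57254, Σx^3·z = 425286.
det = 7380·399516 − 53724² = 62159904.
m = (57254·399516 − 53724·425286)/62159904 = 269000/647499; b = (7380·425286 − 53724·57254)/62159904 = 1306183/1294998.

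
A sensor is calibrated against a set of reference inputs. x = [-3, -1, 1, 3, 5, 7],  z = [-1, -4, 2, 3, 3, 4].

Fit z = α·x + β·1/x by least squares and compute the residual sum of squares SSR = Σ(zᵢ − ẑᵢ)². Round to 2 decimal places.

The normal system MᵀM·[α, β]ᵀ = Mᵀz is [[94, 6]; [6, 25166/11025]]·[α, β]ᵀ = [61, 893/105]ᵀ.
Determinant 94·(25166/11025) − 6² = 1968704/11025.
α = (61·(25166/11025) − 6·(893/105))/(1968704/11025) = 121567/246088; β = (94·(893/105) − 6·61)/(1968704/11025) = 597345/246088.
Residuals: 39716/30761, -33180/30761, -28342/30761, 21806/30761, 1370/30761, 6006/30761; SSR = 129872/30761.

SSR = 4.22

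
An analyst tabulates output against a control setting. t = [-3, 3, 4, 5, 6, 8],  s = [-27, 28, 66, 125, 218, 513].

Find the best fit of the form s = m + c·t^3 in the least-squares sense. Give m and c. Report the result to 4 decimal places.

m = 0.8535, c = 1.0010

Sums needed: Σ1 = 6, Σt^3 = 917, Σt^3·t^3 = 329979.
For Aᵀs: Σs = 923, Σt^3·s = 331078.
Normal equations: [[6, 917]; [917, 329979]]·[m, c]ᵀ = [923, 331078]ᵀ.
Eliminating c: 329979·(row 1) − 917·(row 2) gives 1138985·m = 329979·923 − 917·331078 = 972091, so m = 972091/1138985.
Then c = (331078 − 917·(972091/1138985))/329979 = 1140077/1138985.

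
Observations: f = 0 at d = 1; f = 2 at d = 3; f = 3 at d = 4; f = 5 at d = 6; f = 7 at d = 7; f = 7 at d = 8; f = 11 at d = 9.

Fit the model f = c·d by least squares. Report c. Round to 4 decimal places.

c = 0.9844

The normal system AᵀA·[c]ᵀ = Aᵀf is [[256]]·[c]ᵀ = [252]ᵀ.
c = 252/256 = 0.984375.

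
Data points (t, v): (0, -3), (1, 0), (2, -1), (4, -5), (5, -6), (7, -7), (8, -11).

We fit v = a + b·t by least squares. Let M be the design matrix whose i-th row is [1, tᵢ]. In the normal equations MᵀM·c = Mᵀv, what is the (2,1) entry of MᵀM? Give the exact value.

Row 2 ↔ basis t, column 1 ↔ basis 1, so (MᵀM)_{2,1} = Σᵢ t = (0)·(1) + (1)·(1) + (2)·(1) + (4)·(1) + (5)·(1) + (7)·(1) + (8)·(1) = 27.

27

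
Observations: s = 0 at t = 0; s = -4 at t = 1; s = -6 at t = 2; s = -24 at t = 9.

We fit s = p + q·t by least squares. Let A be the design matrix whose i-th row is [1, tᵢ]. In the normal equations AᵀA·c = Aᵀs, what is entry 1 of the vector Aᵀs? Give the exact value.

Entry 1 ↔ basis 1, so (Aᵀs)_{1} = Σᵢ sᵢ = (1)·(0) + (1)·(-4) + (1)·(-6) + (1)·(-24) = -34.

-34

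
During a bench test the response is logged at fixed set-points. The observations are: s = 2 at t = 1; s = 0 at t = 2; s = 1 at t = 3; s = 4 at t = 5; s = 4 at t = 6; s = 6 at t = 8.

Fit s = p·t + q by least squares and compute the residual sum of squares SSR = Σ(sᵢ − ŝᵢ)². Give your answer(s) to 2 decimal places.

SSR = 5.18

MᵀM·[p, q]ᵀ = Mᵀs reads: 139·p + 25·q = 97;  25·p + 6·q = 17.
Determinant 139·6 − 25² = 209.
p = (97·6 − 25·17)/209 = 157/209; q = (139·17 − 25·97)/209 = -62/209.
Residuals: 17/11, -252/209, -200/209, 113/209, -4/19, 60/209; SSR = 1082/209.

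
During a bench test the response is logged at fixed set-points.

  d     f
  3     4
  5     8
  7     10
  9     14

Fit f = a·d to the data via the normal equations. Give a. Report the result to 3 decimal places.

Compute the Gram sums: Σd·d = 164.
For Mᵀf: Σd·f = 248.
Normal equations: [[164]]·[a]ᵀ = [248]ᵀ.
a = 248/164 = 1.5122.

a = 1.512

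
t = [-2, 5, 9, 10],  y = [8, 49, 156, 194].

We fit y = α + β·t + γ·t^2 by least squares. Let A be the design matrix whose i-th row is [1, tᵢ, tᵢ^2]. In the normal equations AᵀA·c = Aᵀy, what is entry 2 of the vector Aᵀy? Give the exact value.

Entry 2 ↔ basis t, so (Aᵀy)_{2} = Σᵢ (t)·yᵢ = (-2)·(8) + (5)·(49) + (9)·(156) + (10)·(194) = 3573.

3573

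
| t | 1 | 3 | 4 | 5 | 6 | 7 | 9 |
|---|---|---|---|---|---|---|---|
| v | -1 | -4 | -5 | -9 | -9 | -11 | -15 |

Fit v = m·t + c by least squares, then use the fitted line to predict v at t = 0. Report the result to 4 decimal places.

The normal system XᵀX·[m, c]ᵀ = Xᵀv is [[217, 35]; [35, 7]]·[m, c]ᵀ = [-344, -54]ᵀ.
Δ = 217·7 − 35² = 294.
m = ((-344)·7 − 35·(-54))/294 = -37/21; c = (217·(-54) − 35·(-344))/294 = 23/21.
At t = 0: v̂ = (-37/21)·(0) + (23/21)·(1) = 23/21.

v̂ = 1.0952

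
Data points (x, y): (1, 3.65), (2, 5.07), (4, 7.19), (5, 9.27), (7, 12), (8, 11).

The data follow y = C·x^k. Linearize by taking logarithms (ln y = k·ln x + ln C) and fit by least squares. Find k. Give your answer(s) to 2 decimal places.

Taking logs, ln y = k·ln x + ln C, so regress ln y on ln x.
Σln x = 7.7142, Σ(ln x)² = 13.1032, Σln y = 12.0003, Σln x·ln y = 17.2655.
Normal system: [[13.1032, 7.7142]; [7.7142, 6]]·[k, ln C]ᵀ = [17.2655, 12.0003]ᵀ.
Slope k = (n·Σln x·ln y − Σln x·Σln y)/(n·Σ(ln x)² − (Σln x)²) = (6·17.2655 − 7.7142·12.0003)/19.1098 = 0.57664; ln C = (Σln y − k·Σln x)/n = 1.25866.

k = 0.58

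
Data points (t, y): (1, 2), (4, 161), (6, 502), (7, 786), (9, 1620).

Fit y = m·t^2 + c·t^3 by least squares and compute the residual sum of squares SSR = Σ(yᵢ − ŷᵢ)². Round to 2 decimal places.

SSR = 12.85

Entries of MᵀM: Σt^2·t^2 = 10515, Σt^2·t^3 = 84657, Σt^3·t^3 = 699843.
Right-hand side: Σt^2·y = 190384, Σt^3·y = 1569316.
MᵀM·[m, c]ᵀ = Mᵀy becomes [[10515, 84657]; [84657, 699843]]·[m, c]ᵀ = [190384, 1569316]ᵀ.
Eliminating c: 699843·(row 1) − 84657·(row 2) gives 192041496·m = 699843·190384 − 84657·1569316 = 385325100, so m = 3567825/1778162.
Then c = (1569316 − 84657·(3567825/1778162))/699843 = 10667207/5334486.
Residuals: -5350855/2667243, 2447699/2667243, -1921640/889081, 4791860/2667243, -251343/889081; SSR = 34262969/2667243.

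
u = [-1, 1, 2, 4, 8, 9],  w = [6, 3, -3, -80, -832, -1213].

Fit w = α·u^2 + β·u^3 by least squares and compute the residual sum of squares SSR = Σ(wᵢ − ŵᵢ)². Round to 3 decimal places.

With design matrix X, XᵀX = [[10931, 92873]; [92873, 797747]] and Xᵀw = [-152784, -1315408]ᵀ.
Δ = 10931·797747 − 92873² = 94778328.
α = ((-152784)·797747 − 92873·(-1315408))/94778328 = 35363692/11847291; β = (10931·(-1315408) − 92873·(-152784))/94778328 = -23652052/11847291.
Residuals: 12068002/11847291, 7943411/3949097, 12219775/11847291, 42992/3949097, -10371776/11847291, 2374291/3949097; SSR = 86193989/11847291.

SSR = 7.275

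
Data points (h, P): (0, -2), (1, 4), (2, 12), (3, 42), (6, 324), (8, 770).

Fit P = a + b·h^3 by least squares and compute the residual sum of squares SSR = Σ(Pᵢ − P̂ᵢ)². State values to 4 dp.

Setting ∂/∂a … = 0 gives: 6·a + 764·b = 1150;  764·a + 309594·b = 465458.
Determinant 6·309594 − 764² = 1273868.
a = (1150·309594 − 764·465458)/1273868 = 105797/318467; b = (6·465458 − 764·1150)/1273868 = 478537/318467.
Residuals: -742731/318467, 689534/318467, -112489/318467, 349318/318467, -286481/318467, 102849/318467; SSR = 3938972/318467.

SSR = 12.3685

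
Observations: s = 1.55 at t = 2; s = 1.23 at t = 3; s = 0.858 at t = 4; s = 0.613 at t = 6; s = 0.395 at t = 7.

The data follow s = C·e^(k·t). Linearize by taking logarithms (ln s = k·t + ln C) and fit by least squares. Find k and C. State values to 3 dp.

Linearized form: ln s = k·t + ln C. From the 5 transformed points,
Σt = 22.0000, Σ(t)² = 114.0000, Σln s = -0.9261, Σt·ln s = -8.5535.
Equations: 114.0000·k + 22.0000·ln C = -8.5535;  22.0000·k + 5·ln C = -0.9261.
Δ = 114.0000·5 − (22.0000)² = 86.0000; k = (-8.5535·5 − 22.0000·-0.9261)/86.0000 = -0.26038, ln C = (114.0000·-0.9261 − 22.0000·-8.5535)/86.0000 = 0.96042, so C = exp(0.96042) = 2.61280.

k = -0.260, C = 2.613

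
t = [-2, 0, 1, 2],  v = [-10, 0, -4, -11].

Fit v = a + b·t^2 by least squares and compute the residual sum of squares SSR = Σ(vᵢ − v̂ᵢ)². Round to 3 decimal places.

AᵀA·[a, b]ᵀ = Aᵀv reads: 4·a + 9·b = -25;  9·a + 33·b = -88.
(Σ1 = 4, Σt^2 = 9, Σt^2·t^2 = 33, Σv = -25, Σt^2·v = -88.)
Eliminating b: 33·(row 1) − 9·(row 2) gives 51·a = 33·(-25) − 9·(-88) = -33, so a = -11/17.
Then b = ((-88) − 9·(-11/17))/33 = -127/51.
Residuals: 31/51, 11/17, -44/51, -20/51; SSR = 86/51.

SSR = 1.686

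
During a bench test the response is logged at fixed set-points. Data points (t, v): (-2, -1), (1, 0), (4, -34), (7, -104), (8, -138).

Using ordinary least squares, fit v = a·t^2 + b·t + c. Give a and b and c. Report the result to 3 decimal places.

a = -2.028, b = -1.409, c = 4.027

With design matrix X, XᵀX = [[6770, 912, 134]; [912, 134, 18]; [134, 18, 5]] and Xᵀv = [-14476, -1966, -277]ᵀ.
Solving the 3×3 system (Gaussian elimination) gives a = -29929/14757, b = -6932/4919, c = 59425/14757.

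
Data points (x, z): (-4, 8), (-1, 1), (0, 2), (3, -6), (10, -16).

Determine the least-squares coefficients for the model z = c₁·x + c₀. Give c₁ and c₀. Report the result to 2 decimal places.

Sums needed: Σx·x = 126, Σx = 8, Σ1 = 5.
For Mᵀz: Σx·z = -211, Σz = -11.
Determinant 126·5 − 8² = 566.
c₁ = ((-211)·5 − 8·(-11))/566 = -967/566; c₀ = (126·(-11) − 8·(-211))/566 = 151/283.

c₁ = -1.71, c₀ = 0.53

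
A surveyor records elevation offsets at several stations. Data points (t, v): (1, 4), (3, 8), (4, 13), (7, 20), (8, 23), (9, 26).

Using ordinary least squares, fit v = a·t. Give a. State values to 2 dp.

a = 2.90

Setting ∂/∂a … = 0 gives: 220·a = 638.
Hence a = 638 / 220 ≈ 2.9.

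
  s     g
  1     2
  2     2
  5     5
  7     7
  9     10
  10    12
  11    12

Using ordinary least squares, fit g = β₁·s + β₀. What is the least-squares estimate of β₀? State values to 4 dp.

β₀ = 0.0935

XᵀX·[β₁, β₀]ᵀ = Xᵀg reads: 381·β₁ + 45·β₀ = 422;  45·β₁ + 7·β₀ = 50.
(Σs·s = 381, Σs = 45, Σ1 = 7, Σs·g = 422, Σg = 50.)
Determinant 381·7 − 45² = 642.
β₁ = (422·7 − 45·50)/642 = 352/321; β₀ = (381·50 − 45·422)/642 = 10/107.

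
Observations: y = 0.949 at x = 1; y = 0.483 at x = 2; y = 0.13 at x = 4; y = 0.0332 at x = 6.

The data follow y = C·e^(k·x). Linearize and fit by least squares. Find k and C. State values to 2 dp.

k = -0.67, C = 1.85

Let Y = ln y. Fitting Y = k·x + ln C by least squares:
Σx = 13.0000, Σ(x)² = 57.0000, Σln y = -6.2255, Σx·ln y = -30.0999.
Equations: 57.0000·k + 13.0000·ln C = -30.0999;  13.0000·k + 4·ln C = -6.2255.
Solving (det = 59.0000): k = -0.66895, ln C = 0.61771, so C = exp(0.61771) = 1.85468.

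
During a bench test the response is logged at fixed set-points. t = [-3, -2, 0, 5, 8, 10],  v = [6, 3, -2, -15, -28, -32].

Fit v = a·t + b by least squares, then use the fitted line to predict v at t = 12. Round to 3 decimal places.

Normal-equation sums: Σt·t = 202, Σt = 18, Σ1 = 6.
For Xᵀv: Σt·v = -643, Σv = -68.
Normal equations: [[202, 18]; [18, 6]]·[a, b]ᵀ = [-643, -68]ᵀ.
Δ = 202·6 − 18² = 888.
a = ((-643)·6 − 18·(-68))/888 = -439/148; b = (202·(-68) − 18·(-643))/888 = -1081/444.
At t = 12: v̂ = (-439/148)·(12) + (-1081/444)·(1) = -16885/444.

v̂ = -38.029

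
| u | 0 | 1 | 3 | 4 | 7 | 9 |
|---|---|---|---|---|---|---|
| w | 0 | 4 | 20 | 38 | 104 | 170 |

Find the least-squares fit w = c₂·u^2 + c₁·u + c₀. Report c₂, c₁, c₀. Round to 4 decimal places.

c₂ = 1.9583, c₁ = 1.2083, c₀ = 0.2500

From the data, Σu^2·u^2 = 9300, Σu^2·u = 1164, Σu^2 = 156, Σu·u = 156, Σu = 24, Σ1 = 6.
Moment sums: Σu^2·w = 19658, Σu·w = 2474, Σw = 336.
Normal equations: [[9300, 1164, 156]; [1164, 156, 24]; [156, 24, 6]]·[c₂, c₁, c₀]ᵀ = [19658, 2474, 336]ᵀ.
Inverting the 3×3 Gram matrix, [c₂, c₁, c₀]ᵀ = [47/24, 29/24, 1/4]ᵀ.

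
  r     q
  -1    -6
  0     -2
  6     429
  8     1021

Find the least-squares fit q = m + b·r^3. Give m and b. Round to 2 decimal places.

From the data, Σ1 = 4, Σr^3 = 727, Σr^3·r^3 = 308801.
Moment sums: Σq = 1442, Σr^3·q = 615422.
Normal equations: [[4, 727]; [727, 308801]]·[m, b]ᵀ = [1442, 615422]ᵀ.
det = 4·308801 − 727² = 706675.
m = (1442·308801 − 727·615422)/706675 = -2120752/706675; b = (4·615422 − 727·1442)/706675 = 1413354/706675.

m = -3.00, b = 2.00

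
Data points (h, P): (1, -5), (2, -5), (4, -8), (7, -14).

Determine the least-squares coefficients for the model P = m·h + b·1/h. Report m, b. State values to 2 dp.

Sums needed: Σh·h = 70, Σh·1/h = 4, Σ1/h·1/h = 1045/784.
For XᵀP: Σh·P = -145, Σ1/h·P = -23/2.
So XᵀX·[m, b]ᵀ = XᵀP: [[70, 4]; [4, 1045/784]]·[m, b]ᵀ = [-145, -23/2]ᵀ.
Eliminating b: (1045/784)·(row 1) − 4·(row 2) gives (4329/56)·m = (1045/784)·(-145) − 4·(-23/2) = -115461/784, so m = -12829/6734.
Then b = ((-23/2) − 4·(-12829/6734))/(1045/784) = -1400/481.

m = -1.91, b = -2.91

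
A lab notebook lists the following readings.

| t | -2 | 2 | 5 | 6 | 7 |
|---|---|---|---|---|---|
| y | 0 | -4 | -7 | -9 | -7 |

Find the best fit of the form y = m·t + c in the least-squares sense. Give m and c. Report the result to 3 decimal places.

Setting ∂/∂m … = 0 gives: 118·m + 18·c = -146;  18·m + 5·c = -27.
(Σt·t = 118, Σt = 18, Σ1 = 5, Σt·y = -146, Σy = -27.)
det = 118·5 − 18² = 266.
m = ((-146)·5 − 18·(-27))/266 = -122/133; c = (118·(-27) − 18·(-146))/266 = -279/133.

m = -0.917, c = -2.098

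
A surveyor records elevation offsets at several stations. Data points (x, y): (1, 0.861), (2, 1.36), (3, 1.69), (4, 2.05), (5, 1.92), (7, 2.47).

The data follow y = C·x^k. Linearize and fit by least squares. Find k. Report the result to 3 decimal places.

k = 0.525

Linearized form: ln y = k·ln x + ln C. From the 6 transformed points,
Σln x = 6.7334, Σ(ln x)² = 9.9861, Σln y = 2.9569, Σln x·ln y = 4.5941.
Equations: 9.9861·k + 6.7334·ln C = 4.5941;  6.7334·k + 6·ln C = 2.9569.
Slope k = (n·Σln x·ln y − Σln x·Σln y)/(n·Σ(ln x)² − (Σln x)²) = (6·4.5941 − 6.7334·2.9569)/14.5777 = 0.52509; ln C = (Σln y − k·Σln x)/n = -0.09645.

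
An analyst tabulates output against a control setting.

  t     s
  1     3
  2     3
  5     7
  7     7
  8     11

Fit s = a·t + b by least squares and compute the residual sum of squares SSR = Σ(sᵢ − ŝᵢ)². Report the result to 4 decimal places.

SSR = 5.1613

Entries of AᵀA: Σt·t = 143, Σt = 23, Σ1 = 5.
And Σt·s = 181, Σs = 31.
AᵀA·[a, b]ᵀ = Aᵀs becomes [[143, 23]; [23, 5]]·[a, b]ᵀ = [181, 31]ᵀ.
Eliminating b: 5·(row 1) − 23·(row 2) gives 186·a = 5·181 − 23·31 = 192, so a = 32/31.
Then b = (31 − 23·(32/31))/5 = 45/31.
Residuals: 16/31, -16/31, 12/31, -52/31, 40/31; SSR = 160/31.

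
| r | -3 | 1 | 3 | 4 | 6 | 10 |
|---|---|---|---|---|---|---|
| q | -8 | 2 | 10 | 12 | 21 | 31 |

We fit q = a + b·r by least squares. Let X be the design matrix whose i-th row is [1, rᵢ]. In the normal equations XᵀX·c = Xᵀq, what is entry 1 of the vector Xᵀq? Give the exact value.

68

Entry 1 ↔ basis 1, so (Xᵀq)_{1} = Σᵢ qᵢ = (1)·(-8) + (1)·(2) + (1)·(10) + (1)·(12) + (1)·(21) + (1)·(31) = 68.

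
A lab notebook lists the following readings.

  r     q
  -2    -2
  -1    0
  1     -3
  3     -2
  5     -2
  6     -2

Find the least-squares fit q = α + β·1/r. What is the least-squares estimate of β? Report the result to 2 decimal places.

Entries of MᵀM: Σ1 = 6, Σ1/r = 1/5, Σ1/r·1/r = 1093/450.
For Mᵀq: Σq = -11, Σ1/r·q = -17/5.
So MᵀM·[α, β]ᵀ = Mᵀq: [[6, 1/5]; [1/5, 1093/450]]·[α, β]ᵀ = [-11, -17/5]ᵀ.
Eliminating β: (1093/450)·(row 1) − (1/5)·(row 2) gives (218/15)·α = (1093/450)·(-11) − (1/5)·(-17/5) = -11717/450, so α = -11717/6540.
Then β = ((-17/5) − (1/5)·(-11717/6540))/(1093/450) = -273/218.

β = -1.25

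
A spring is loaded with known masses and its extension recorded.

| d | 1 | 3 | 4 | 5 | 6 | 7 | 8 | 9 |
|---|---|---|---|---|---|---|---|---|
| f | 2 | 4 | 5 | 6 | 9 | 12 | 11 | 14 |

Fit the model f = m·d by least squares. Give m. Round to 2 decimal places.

m = 1.48

Entries of MᵀM: Σd·d = 281.
And Σd·f = 416.
Normal equations: [[281]]·[m]ᵀ = [416]ᵀ.
m = 416/281 = 1.48043.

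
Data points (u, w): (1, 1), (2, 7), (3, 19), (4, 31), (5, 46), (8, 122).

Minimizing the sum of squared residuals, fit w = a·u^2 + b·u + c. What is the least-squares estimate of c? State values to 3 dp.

Forming MᵀM = [[5075, 737, 119]; [737, 119, 23]; [119, 23, 6]] and Mᵀw = [9654, 1402, 226]ᵀ gives MᵀM·[a, b, c]ᵀ = Mᵀw.
Row-reducing yields a = 677/363, b = 701/1815, c = -486/605.

c = -0.803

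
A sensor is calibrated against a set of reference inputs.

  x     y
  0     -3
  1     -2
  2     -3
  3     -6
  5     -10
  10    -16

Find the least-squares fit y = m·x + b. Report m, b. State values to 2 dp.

m = -1.47, b = -1.54

From the data, Σx·x = 139, Σx = 21, Σ1 = 6.
And Σx·y = -236, Σy = -40.
So MᵀM·[m, b]ᵀ = Mᵀy: [[139, 21]; [21, 6]]·[m, b]ᵀ = [-236, -40]ᵀ.
Determinant 139·6 − 21² = 393.
m = ((-236)·6 − 21·(-40))/393 = -192/131; b = (139·(-40) − 21·(-236))/393 = -604/393.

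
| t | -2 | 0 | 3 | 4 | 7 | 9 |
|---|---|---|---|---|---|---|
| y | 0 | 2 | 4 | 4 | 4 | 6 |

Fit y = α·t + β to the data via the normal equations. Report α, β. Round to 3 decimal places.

α = 0.468, β = 1.696

Sums needed: Σt·t = 159, Σt = 21, Σ1 = 6.
For Aᵀy: Σt·y = 110, Σy = 20.
Determinant 159·6 − 21² = 513.
α = (110·6 − 21·20)/513 = 80/171; β = (159·20 − 21·110)/513 = 290/171.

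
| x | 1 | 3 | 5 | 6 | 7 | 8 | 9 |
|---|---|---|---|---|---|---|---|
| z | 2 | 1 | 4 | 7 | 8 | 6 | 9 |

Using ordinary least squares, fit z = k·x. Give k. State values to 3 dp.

k = 0.951

The normal equations are: 265·k = 252.
k = 252/265 = 0.950943.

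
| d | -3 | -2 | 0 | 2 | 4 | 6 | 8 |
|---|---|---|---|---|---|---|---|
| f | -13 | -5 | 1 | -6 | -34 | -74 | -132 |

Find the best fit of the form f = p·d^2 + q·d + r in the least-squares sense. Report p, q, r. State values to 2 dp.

p = -1.99, q = -0.78, r = 1.97

Compute the Gram sums: Σd^2·d^2 = 5761, Σd^2·d = 765, Σd^2 = 133, Σd·d = 133, Σd = 15, Σ1 = 7.
Right-hand side: Σd^2·f = -11817, Σd·f = -1599, Σf = -263.
MᵀM·[p, q, r]ᵀ = Mᵀf becomes [[5761, 765, 133]; [765, 133, 15]; [133, 15, 7]]·[p, q, r]ᵀ = [-11817, -1599, -263]ᵀ.
Inverting the 3×3 Gram matrix, [p, q, r]ᵀ = [-47710/23943, -6248/7981, 47083/23943]ᵀ.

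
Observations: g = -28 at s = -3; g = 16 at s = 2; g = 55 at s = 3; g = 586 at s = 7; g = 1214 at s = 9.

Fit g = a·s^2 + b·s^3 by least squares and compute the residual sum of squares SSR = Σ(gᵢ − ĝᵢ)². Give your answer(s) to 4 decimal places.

Normal-equation sums: Σs^2·s^2 = 9140, Σs^2·s^3 = 75888, Σs^3·s^3 = 650612.
Right-hand side: Σs^2·g = 127355, Σs^3·g = 1088373.
So XᵀX·[a, b]ᵀ = Xᵀg: [[9140, 75888]; [75888, 650612]]·[a, b]ᵀ = [127355, 1088373]ᵀ.
Eliminating b: 650612·(row 1) − 75888·(row 2) gives 187605136·a = 650612·127355 − 75888·1088373 = 264241036, so a = 66060259/46901284.
Then b = (1088373 − 75888·(66060259/46901284))/650612 = 70753245/46901284.
Residuals: 639833/11725321, -19961613/11725321, 37345337/23450642, -10581651/23450642, 2040548/11725321; SSR = 132994329/23450642.

SSR = 5.6712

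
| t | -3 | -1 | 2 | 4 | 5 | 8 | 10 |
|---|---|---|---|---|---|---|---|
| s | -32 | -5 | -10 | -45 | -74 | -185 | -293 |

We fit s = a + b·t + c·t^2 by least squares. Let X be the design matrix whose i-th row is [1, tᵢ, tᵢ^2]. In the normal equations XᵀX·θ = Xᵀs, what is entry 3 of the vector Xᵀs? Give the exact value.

-44043

Entry 3 ↔ basis t^2, so (Xᵀs)_{3} = Σᵢ (t^2)·sᵢ = (9)·(-32) + (1)·(-5) + (4)·(-10) + (16)·(-45) + (25)·(-74) + (64)·(-185) + (100)·(-293) = -44043.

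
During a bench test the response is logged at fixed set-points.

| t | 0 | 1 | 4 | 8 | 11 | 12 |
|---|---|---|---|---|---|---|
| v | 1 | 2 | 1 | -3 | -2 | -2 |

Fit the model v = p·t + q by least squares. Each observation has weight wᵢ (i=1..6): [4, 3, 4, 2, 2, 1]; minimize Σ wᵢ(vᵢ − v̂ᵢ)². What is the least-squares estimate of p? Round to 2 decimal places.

p = -0.36

Forming MᵀWM = [[581, 69]; [69, 16]] and MᵀWv = [-94, 2]ᵀ gives MᵀWM·[p, q]ᵀ = MᵀWv.
det = 581·16 − 69² = 4535.
p = ((-94)·16 − 69·2)/4535 = -1642/4535; q = (581·2 − 69·(-94))/4535 = 7648/4535.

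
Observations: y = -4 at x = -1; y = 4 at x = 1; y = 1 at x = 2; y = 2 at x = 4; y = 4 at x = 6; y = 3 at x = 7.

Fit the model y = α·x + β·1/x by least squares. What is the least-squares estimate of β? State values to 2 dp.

With design matrix M, MᵀM = [[107, 6]; [6, 16657/7056]] and Mᵀy = [63, 212/21]ᵀ.
Determinant 107·(16657/7056) − 6² = 1528283/7056.
α = (63·(16657/7056) − 6·(212/21))/(1528283/7056) = 621999/1528283; β = (107·(212/21) − 6·63)/(1528283/7056) = 4954656/1528283.

β = 3.24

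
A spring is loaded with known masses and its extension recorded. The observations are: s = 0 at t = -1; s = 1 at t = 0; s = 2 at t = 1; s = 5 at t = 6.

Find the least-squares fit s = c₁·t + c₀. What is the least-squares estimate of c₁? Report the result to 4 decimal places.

With design matrix A, AᵀA = [[38, 6]; [6, 4]] and Aᵀs = [32, 8]ᵀ.
det = 38·4 − 6² = 116.
c₁ = (32·4 − 6·8)/116 = 20/29; c₀ = (38·8 − 6·32)/116 = 28/29.

c₁ = 0.6897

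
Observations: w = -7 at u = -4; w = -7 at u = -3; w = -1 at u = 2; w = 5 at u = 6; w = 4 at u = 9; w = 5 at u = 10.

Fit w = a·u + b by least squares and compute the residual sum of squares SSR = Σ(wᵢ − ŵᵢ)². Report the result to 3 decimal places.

Forming AᵀA = [[246, 20]; [20, 6]] and Aᵀw = [163, -1]ᵀ gives AᵀA·[a, b]ᵀ = Aᵀw.
Determinant 246·6 − 20² = 1076.
a = (163·6 − 20·(-1))/1076 = 499/538; b = (246·(-1) − 20·163)/1076 = -1753/538.
Residuals: -17/538, -258/269, 217/538, 1449/538, -293/269, -547/538; SSR = 2840/269.

SSR = 10.558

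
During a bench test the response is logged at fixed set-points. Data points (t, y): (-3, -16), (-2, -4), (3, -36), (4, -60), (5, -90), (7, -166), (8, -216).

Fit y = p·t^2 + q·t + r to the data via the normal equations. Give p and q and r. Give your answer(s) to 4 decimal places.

AᵀA·[p, q, r]ᵀ = Aᵀy reads: 7556·p + 1036·q + 176·r = -25652;  1036·p + 176·q + 22·r = -3632;  176·p + 22·q + 7·r = -588.
Inverting the 3×3 Gram matrix, [p, q, r]ᵀ = [-131209/44364, -147769/44364, 6135/7394]ᵀ.

p = -2.9576, q = -3.3308, r = 0.8297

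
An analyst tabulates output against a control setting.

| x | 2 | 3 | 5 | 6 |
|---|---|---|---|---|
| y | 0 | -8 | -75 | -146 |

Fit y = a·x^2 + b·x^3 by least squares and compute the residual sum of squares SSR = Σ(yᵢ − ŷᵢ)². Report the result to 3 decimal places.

SSR = 0.365

Compute the Gram sums: Σx^2·x^2 = 2018, Σx^2·x^3 = 11176, Σx^3·x^3 = 63074.
Moment sums: Σx^2·y = -7203, Σx^3·y = -41127.
Normal equations: [[2018, 11176]; [11176, 63074]]·[a, b]ᵀ = [-7203, -41127]ᵀ.
Eliminating b: 63074·(row 1) − 11176·(row 2) gives 2380356·a = 63074·(-7203) − 11176·(-41127) = 5313330, so a = 26835/12022.
Then b = ((-41127) − 11176·(26835/12022))/63074 = -138531/132242.
Residuals: -36246/66121, 12868/66121, 9300/66121, -5648/66121; SSR = 24164/66121.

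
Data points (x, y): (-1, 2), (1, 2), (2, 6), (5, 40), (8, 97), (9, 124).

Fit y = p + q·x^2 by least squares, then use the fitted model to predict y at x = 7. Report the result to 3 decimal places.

The normal equations are: 6·p + 176·q = 271;  176·p + 11300·q = 17280.
Determinant 6·11300 − 176² = 36824.
p = (271·11300 − 176·17280)/36824 = 5255/9206; q = (6·17280 − 176·271)/36824 = 6998/4603.
At x = 7: ŷ = (5255/9206)·(1) + (6998/4603)·(49) = 691059/9206.

ŷ = 75.066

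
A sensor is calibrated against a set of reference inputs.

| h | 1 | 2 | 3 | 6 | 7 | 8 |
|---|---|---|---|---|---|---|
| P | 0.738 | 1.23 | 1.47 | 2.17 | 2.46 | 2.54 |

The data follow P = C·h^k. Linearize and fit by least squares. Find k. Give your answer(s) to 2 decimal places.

Taking logs, ln P = k·ln h + ln C, so regress ln P on ln h.
Σln h = 7.6089, Σ(ln h)² = 13.0084, Σln P = 2.8955, Σln h·ln P = 5.6449.
Equations: 13.0084·k + 7.6089·ln C = 5.6449;  7.6089·k + 6·ln C = 2.8955.
Δ = 13.0084·6 − (7.6089)² = 20.1558; k = (5.6449·6 − 7.6089·2.8955)/20.1558 = 0.58731, ln C = (13.0084·2.8955 − 7.6089·5.6449)/20.1558 = -0.26221.

k = 0.59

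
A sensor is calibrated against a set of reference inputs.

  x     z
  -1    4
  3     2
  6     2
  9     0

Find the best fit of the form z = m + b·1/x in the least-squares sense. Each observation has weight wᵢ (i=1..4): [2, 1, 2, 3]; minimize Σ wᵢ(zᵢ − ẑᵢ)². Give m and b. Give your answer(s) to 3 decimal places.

m = 1.454, b = -2.365

Entries of MᵀWM: Σwᵢ·1 = 8, Σwᵢ·1/x = -1, Σwᵢ·1/x·1/x = 119/54.
And Σwᵢ·z = 14, Σwᵢ·1/x·z = -20/3.
So MᵀWM·[m, b]ᵀ = MᵀWz: [[8, -1]; [-1, 119/54]]·[m, b]ᵀ = [14, -20/3]ᵀ.
Determinant 8·(119/54) − (-1)² = 449/27.
m = (14·(119/54) − (-1)·(-20/3))/(449/27) = 653/449; b = (8·(-20/3) − (-1)·14)/(449/27) = -1062/449.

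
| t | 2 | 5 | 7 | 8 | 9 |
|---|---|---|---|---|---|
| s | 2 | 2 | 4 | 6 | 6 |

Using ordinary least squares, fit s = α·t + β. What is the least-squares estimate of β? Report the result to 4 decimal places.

Setting ∂/∂α … = 0 gives: 223·α + 31·β = 144;  31·α + 5·β = 20.
(Σt·t = 223, Σt = 31, Σ1 = 5, Σt·s = 144, Σs = 20.)
Eliminating β: 5·(row 1) − 31·(row 2) gives 154·α = 5·144 − 31·20 = 100, so α = 50/77.
Then β = (20 − 31·(50/77))/5 = -2/77.

β = -0.0260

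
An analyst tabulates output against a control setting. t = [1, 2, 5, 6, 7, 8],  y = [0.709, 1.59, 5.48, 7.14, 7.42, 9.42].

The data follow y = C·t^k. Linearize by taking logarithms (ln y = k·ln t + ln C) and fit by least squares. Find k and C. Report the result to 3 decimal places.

Linearized form: ln y = k·ln t + ln C. From the 6 transformed points,
Σln t = 8.1197, Σ(ln t)² = 14.3918, Σln y = 8.0337, Σln t·ln y = 15.1451.
Equations: 14.3918·k + 8.1197·ln C = 15.1451;  8.1197·k + 6·ln C = 8.0337.
Δ = 14.3918·6 − (8.1197)² = 20.4213; k = (15.1451·6 − 8.1197·8.0337)/20.4213 = 1.25555, ln C = (14.3918·8.0337 − 8.1197·15.1451)/20.4213 = -0.36017, so C = exp(-0.36017) = 0.69756.

k = 1.256, C = 0.698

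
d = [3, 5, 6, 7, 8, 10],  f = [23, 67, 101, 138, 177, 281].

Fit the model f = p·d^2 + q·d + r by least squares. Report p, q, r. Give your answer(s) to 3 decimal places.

p = 2.802, q = 0.399, r = -3.608

Normal-equation sums: Σd^2·d^2 = 18499, Σd^2·d = 2223, Σd^2 = 283, Σd·d = 283, Σd = 39, Σ1 = 6.
Right-hand side: Σd^2·f = 51708, Σd·f = 6202, Σf = 787.
So MᵀM·[p, q, r]ᵀ = Mᵀf: [[18499, 2223, 283]; [2223, 283, 39]; [283, 39, 6]]·[p, q, r]ᵀ = [51708, 6202, 787]ᵀ.
Row-reducing yields p = 695/248, q = 5839/14632, r = -6599/1829.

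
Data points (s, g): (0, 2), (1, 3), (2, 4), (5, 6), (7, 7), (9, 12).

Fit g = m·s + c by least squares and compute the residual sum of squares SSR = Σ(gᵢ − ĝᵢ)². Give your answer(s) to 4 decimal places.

Compute the Gram sums: Σs·s = 160, Σs = 24, Σ1 = 6.
Moment sums: Σs·g = 198, Σg = 34.
AᵀA·[m, c]ᵀ = Aᵀg becomes [[160, 24]; [24, 6]]·[m, c]ᵀ = [198, 34]ᵀ.
Determinant 160·6 − 24² = 384.
m = (198·6 − 24·34)/384 = 31/32; c = (160·34 − 24·198)/384 = 43/24.
Residuals: 5/24, 23/96, 13/48, -61/96, -151/96, 143/96; SSR = 253/48.

SSR = 5.2708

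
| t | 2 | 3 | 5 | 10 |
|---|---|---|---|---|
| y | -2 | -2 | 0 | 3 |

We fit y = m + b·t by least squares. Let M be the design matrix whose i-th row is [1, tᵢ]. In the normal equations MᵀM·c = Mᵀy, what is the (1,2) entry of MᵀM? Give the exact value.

Row 1 ↔ basis 1, column 2 ↔ basis t, so (MᵀM)_{1,2} = Σᵢ t = (1)·(2) + (1)·(3) + (1)·(5) + (1)·(10) = 20.

20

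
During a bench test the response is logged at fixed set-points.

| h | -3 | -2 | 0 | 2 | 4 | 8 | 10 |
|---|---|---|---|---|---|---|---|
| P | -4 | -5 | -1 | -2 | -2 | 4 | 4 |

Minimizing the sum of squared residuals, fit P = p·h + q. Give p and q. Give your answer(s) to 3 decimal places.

The normal equations are: 197·p + 19·q = 82;  19·p + 7·q = -6.
det = 197·7 − 19² = 1018.
p = (82·7 − 19·(-6))/1018 = 344/509; q = (197·(-6) − 19·82)/1018 = -1370/509.

p = 0.676, q = -2.692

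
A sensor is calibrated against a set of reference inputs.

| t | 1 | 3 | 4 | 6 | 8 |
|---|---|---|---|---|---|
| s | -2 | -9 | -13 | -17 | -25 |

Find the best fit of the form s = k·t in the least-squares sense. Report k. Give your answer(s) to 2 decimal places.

Sums needed: Σt·t = 126.
And Σt·s = -383.
So AᵀA·[k]ᵀ = Aᵀs: [[126]]·[k]ᵀ = [-383]ᵀ.
Hence k = -383 / 126 ≈ -3.03968.

k = -3.04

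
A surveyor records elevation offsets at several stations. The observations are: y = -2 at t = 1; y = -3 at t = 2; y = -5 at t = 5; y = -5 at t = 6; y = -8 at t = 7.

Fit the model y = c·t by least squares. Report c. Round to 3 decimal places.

c = -1.035

The normal equations are: 115·c = -119.
Hence c = -119 / 115 ≈ -1.03478.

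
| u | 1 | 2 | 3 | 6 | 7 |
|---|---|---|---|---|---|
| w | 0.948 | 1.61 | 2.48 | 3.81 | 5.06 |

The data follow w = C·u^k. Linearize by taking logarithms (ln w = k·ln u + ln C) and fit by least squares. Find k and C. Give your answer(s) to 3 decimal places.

With ln wᵢ as the transformed response and ln uᵢ as the regressor:
Over the data: Σln u = 5.5294, Σ(ln u)² = 8.6844, Σln w = 4.2901, Σln u·ln w = 6.8797.
Normal system: [[8.6844, 5.5294]; [5.5294, 5]]·[k, ln C]ᵀ = [6.8797, 4.2901]ᵀ.
Slope k = (n·Σln u·ln w − Σln u·Σln w)/(n·Σ(ln u)² − (Σln u)²) = (5·6.8797 − 5.5294·4.2901)/12.8473 = 0.83104; ln C = (Σln w − k·Σln u)/n = -0.06102, so C = exp(-0.06102) = 0.94081.

k = 0.831, C = 0.941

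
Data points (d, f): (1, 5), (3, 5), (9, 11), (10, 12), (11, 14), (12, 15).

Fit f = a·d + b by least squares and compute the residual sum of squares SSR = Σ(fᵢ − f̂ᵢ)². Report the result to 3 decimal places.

Normal-equation sums: Σd·d = 456, Σd = 46, Σ1 = 6.
Right-hand side: Σd·f = 573, Σf = 62.
MᵀM·[a, b]ᵀ = Mᵀf becomes [[456, 46]; [46, 6]]·[a, b]ᵀ = [573, 62]ᵀ.
Δ = 456·6 − 46² = 620.
a = (573·6 − 46·62)/620 = 293/310; b = (456·62 − 46·573)/620 = 957/310.
Residuals: 30/31, -143/155, -92/155, -167/310, 16/31, 177/310; SSR = 937/310.

SSR = 3.023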